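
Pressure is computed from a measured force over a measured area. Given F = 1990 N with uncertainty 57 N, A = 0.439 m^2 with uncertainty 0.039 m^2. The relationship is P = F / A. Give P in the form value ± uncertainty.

4530 ± 423 Pa

P is a product of powers, so relative uncertainties combine in quadrature:
  (1·δF/F)² = (1×0.0286)² = 0.000820;  (-1·δA/A)² = (-1×0.0888)² = 0.00789
δP/P = √(0.00871) = 0.0933
P = 4530 Pa, so δP = 0.0933 × 4530 = 423 Pa.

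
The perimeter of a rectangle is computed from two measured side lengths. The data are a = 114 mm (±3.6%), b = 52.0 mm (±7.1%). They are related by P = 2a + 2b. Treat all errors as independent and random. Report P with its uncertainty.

Absolute uncertainties add in quadrature for a linear combination:
  (2·δa)² = 67.4;  (2·δb)² = 54.5
δP = √(122) = 11.0 mm
P = 332 mm.

332 ± 11.0 mm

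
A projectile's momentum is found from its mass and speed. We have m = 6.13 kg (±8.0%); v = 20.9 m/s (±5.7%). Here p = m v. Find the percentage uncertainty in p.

Since p is a product/quotient, work with relative uncertainties:
  (1·δm/m)² = (1×0.0800)² = 0.00640;  (1·δv/v)² = (1×0.0570)² = 0.00325
δp/p = √(0.00965) = 0.0982

9.82%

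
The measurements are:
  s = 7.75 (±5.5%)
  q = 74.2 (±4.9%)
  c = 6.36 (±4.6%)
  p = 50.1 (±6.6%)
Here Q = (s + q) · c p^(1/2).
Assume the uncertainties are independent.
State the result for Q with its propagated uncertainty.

3690 ± 266

Let u = s + q = 82.0. δu = √(δs² + δq²) = √(0.182 + 13.2) = 3.66, so δu/u = 0.0447.
Q is then a monomial in u, c, p:
δQ/Q = √((δu/u)² + (1·δc/c)² + (½·δp/p)²) = √(0.00200 + 0.00212 + 0.00109) = 0.0721
Q = 3690, so δQ = 0.0721 × 3690 = 266.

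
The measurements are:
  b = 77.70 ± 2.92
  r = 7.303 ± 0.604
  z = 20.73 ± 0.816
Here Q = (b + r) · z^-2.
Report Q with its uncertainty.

Let u = b + r = 85.00. δu = √(δb² + δr²) = √(8.53 + 0.365) = 2.98, so δu/u = 0.0351.
Q is then a monomial in u, z:
δQ/Q = √((δu/u)² + (-2·δz/z)²) = √(0.00123 + 0.00620) = 0.0862
Q = 0.1978, so δQ = 0.0862 × 0.1978 = 0.0170.

0.1978 ± 0.0170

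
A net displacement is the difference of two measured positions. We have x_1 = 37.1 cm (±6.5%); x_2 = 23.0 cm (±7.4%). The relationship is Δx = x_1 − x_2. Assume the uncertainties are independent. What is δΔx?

Each term contributes (cᵢ δxᵢ)² to (δΔx)²:
  (δx_1)² = 5.82;  (δx_2)² = 2.90
δΔx = √(8.71) = 2.95 cm

2.95 cm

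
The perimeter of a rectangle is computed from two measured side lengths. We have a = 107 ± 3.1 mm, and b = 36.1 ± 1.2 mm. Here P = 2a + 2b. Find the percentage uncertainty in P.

P is a linear combination, so absolute uncertainties add in quadrature:
  (2·δa)² = 38.4;  (2·δb)² = 5.76
δP = √(44.2) = 6.65 mm
P = 286 mm, so δP/P = 6.65/286 = 0.0232.

2.32%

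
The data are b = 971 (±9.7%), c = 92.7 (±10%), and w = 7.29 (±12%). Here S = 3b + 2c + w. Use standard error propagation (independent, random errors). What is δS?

283

For a sum/difference, combine absolute errors in quadrature:
  (3·δb)² = 79800;  (2·δc)² = 344;  (δw)² = 0.765
δS = √(80200) = 283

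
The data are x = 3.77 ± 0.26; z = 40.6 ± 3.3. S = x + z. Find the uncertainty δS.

Each term contributes (cᵢ δxᵢ)² to (δS)²:
  (δx)² = 0.0676;  (δz)² = 10.9
δS = √(11.0) = 3.31

3.31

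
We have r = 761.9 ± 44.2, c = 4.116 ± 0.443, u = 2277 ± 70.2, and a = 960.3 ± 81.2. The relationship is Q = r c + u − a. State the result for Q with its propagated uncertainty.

Let p = r·c = 3136. δp/p = √((1·δr/r)² + (1·δc/c)²) = √(0.00337 + 0.0116) = 0.122, so δp = 383.
Q = p + u − a: δQ = √(δp² + δu² + δa²) = √(1.47e+05 + 4930 + 6590) = 398
Q = 4453.

4453 ± 398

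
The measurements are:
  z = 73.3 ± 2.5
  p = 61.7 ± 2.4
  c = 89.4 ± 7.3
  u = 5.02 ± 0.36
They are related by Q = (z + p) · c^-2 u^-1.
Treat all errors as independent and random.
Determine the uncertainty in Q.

Let w = z + p = 135. δw = √(δz² + δp²) = √(6.25 + 5.76) = 3.47, so δw/w = 0.0257.
Q is then a monomial in w, c, u:
δQ/Q = √((δw/w)² + (-2·δc/c)² + (-1·δu/u)²) = √(0.000659 + 0.0267 + 0.00514) = 0.180
Q = 0.00336, so δQ = 0.180 × 0.00336 = 0.000606.

0.000606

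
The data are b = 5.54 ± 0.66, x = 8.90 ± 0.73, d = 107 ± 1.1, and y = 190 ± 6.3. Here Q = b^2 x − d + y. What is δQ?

Let p = b^2·x = 273. δp/p = √((2·δb/b)² + (1·δx/x)²) = √(0.0568 + 0.00673) = 0.252, so δp = 68.8.
Q = p − d + y: δQ = √(δp² + δd² + δy²) = √(4740 + 1.21 + 39.7) = 69.1

69.1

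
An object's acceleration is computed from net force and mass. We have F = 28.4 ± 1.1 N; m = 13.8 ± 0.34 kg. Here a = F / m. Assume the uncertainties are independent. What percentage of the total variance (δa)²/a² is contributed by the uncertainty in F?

(δa/a)² = (1·δF/F)² + (-1·δm/m)²
  F term: (1×0.0387)² = 0.00150
  m term: (-1×0.0246)² = 0.000607
Total = 0.00211. Share from F = 0.00150/0.00211 = 0.712.

71.2%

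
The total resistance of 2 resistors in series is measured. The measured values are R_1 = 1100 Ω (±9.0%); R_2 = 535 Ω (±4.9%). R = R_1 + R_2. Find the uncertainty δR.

102 Ω

Absolute uncertainties add in quadrature for a linear combination:
  (δR_1)² = 9800;  (δR_2)² = 687
δR = √(10500) = 102 Ω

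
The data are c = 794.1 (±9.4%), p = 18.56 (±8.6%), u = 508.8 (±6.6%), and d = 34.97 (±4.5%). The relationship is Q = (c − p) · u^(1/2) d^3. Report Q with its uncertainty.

(7.481 ± 1.26) × 10^8

Let w = c − p = 775.5. δw = √(δc² + δp²) = √(5570 + 2.55) = 74.7, so δw/w = 0.0963.
Q is then a monomial in w, u, d:
δQ/Q = √((δw/w)² + (½·δu/u)² + (3·δd/d)²) = √(0.00927 + 0.00109 + 0.0182) = 0.169
Q = 7.481e+08, so δQ = 0.169 × 7.481e+08 = 1.26e+08.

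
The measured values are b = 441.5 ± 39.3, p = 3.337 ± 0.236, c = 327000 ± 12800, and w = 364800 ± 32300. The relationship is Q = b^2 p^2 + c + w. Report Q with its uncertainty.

(2.862 ± 0.495) × 10^6

Let h = b^2·p^2 = 2.171e+06. δh/h = √((2·δb/b)² + (2·δp/p)²) = √(0.0317 + 0.0200) = 0.227, so δh = 4.94e+05.
Q = h + c + w: δQ = √(δh² + δc² + δw²) = √(2.44e+11 + 1.64e+08 + 1.04e+09) = 4.95e+05
Q = 2.862e+06.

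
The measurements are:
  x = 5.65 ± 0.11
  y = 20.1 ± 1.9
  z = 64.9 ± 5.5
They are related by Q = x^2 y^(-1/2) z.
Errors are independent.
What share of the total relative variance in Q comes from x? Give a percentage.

(δQ/Q)² = (2·δx/x)² + (−½·δy/y)² + (1·δz/z)²
  x term: (2×0.0195)² = 0.00152
  y term: (-0.5×0.0945)² = 0.00223
  z term: (1×0.0847)² = 0.00718
Total = 0.0109. Share from x = 0.00152/0.0109 = 0.139.

13.9%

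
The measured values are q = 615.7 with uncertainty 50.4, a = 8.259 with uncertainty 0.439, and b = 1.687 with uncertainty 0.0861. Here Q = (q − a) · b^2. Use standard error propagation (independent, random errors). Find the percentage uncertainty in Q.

Let u = q − a = 607.4. δu = √(δq² + δa²) = √(2540 + 0.193) = 50.4, so δu/u = 0.0830.
Q is then a monomial in u, b:
δQ/Q = √((δu/u)² + (2·δb/b)²) = √(0.00688 + 0.0104) = 0.132

13.2%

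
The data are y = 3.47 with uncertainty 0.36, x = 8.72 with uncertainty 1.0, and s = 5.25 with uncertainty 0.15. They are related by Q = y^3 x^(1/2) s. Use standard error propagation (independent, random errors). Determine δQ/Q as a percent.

Since Q is a product/quotient, work with relative uncertainties:
  (3·δy/y)² = (3×0.104)² = 0.0969;  (½·δx/x)² = (0.5×0.115)² = 0.00329;  (1·δs/s)² = (1×0.0286)² = 0.000816
δQ/Q = √(0.101) = 0.318

31.8%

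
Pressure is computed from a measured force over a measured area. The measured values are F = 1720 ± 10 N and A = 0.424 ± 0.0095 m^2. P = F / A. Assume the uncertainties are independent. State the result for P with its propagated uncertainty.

4060 ± 93.9 Pa

Each factor contributes (exponent × relative error)² to (δP/P)²:
  (1·δF/F)² = (1×0.00581)² = 3.38e-05;  (-1·δA/A)² = (-1×0.0224)² = 0.000502
δP/P = √(0.000536) = 0.0231
P = 4060 Pa, so δP = 0.0231 × 4060 = 93.9 Pa.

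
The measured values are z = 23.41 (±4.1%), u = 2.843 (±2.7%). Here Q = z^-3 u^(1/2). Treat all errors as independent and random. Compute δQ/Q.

Relative error in a monomial: (δQ/Q)² = Σ (nᵢ · δxᵢ/xᵢ)².
  (-3·δz/z)² = (-3×0.0410)² = 0.0151;  (½·δu/u)² = (0.5×0.0270)² = 0.000182
δQ/Q = √(0.0153) = 0.124

0.124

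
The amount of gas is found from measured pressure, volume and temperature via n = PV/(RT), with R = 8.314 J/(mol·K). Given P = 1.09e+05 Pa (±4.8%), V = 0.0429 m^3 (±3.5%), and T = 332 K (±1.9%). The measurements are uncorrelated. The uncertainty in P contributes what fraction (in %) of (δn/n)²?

(δn/n)² = (1·δP/P)² + (1·δV/V)² + (-1·δT/T)²
  P term: (1×0.0480)² = 0.00230
  V term: (1×0.0350)² = 0.00123
  T term: (-1×0.0190)² = 0.000361
Total = 0.00389. Share from P = 0.00230/0.00389 = 0.592.

59.2%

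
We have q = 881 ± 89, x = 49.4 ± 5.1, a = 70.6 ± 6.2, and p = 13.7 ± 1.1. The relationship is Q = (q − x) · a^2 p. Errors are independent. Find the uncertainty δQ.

1.25e+07

Let u = q − x = 832. δu = √(δq² + δx²) = √(7920 + 26.0) = 89.1, so δu/u = 0.107.
Q is then a monomial in u, a, p:
δQ/Q = √((δu/u)² + (2·δa/a)² + (1·δp/p)²) = √(0.0115 + 0.0308 + 0.00645) = 0.221
Q = 5.68e+07, so δQ = 0.221 × 5.68e+07 = 1.25e+07.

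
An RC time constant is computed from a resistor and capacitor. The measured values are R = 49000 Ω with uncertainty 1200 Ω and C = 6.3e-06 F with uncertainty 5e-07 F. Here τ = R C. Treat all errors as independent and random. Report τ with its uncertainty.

τ is a product of powers, so relative uncertainties combine in quadrature:
  (1·δR/R)² = (1×0.0245)² = 0.000600;  (1·δC/C)² = (1×0.0794)² = 0.00630
δτ/τ = √(0.00690) = 0.0831
τ = 0.309 s, so δτ = 0.0831 × 0.309 = 0.0256 s.

0.309 ± 0.0256 s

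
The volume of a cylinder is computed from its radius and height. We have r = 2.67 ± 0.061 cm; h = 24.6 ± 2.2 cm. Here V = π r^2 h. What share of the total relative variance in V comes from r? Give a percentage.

(δV/V)² = (2·δr/r)² + (1·δh/h)²
  r term: (2×0.0228)² = 0.00209
  h term: (1×0.0894)² = 0.00800
Total = 0.0101. Share from r = 0.00209/0.0101 = 0.207.

20.7%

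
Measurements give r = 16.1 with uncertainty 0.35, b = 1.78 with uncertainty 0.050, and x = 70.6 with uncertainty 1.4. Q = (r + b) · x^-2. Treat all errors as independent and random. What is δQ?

0.000159

Let u = r + b = 17.9. δu = √(δr² + δb²) = √(0.122 + 0.00250) = 0.354, so δu/u = 0.0198.
Q is then a monomial in u, x:
δQ/Q = √((δu/u)² + (-2·δx/x)²) = √(0.000391 + 0.00157) = 0.0443
Q = 0.00359, so δQ = 0.0443 × 0.00359 = 0.000159.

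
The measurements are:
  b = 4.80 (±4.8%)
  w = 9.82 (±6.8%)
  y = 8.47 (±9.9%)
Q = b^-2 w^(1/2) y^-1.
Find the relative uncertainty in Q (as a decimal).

0.142

For a monomial Q ∝ b^-2, w^(1/2), y^-1, fractional errors add in quadrature:
  (-2·δb/b)² = (-2×0.0480)² = 0.00922;  (½·δw/w)² = (0.5×0.0680)² = 0.00116;  (-1·δy/y)² = (-1×0.0990)² = 0.00980
δQ/Q = √(0.0202) = 0.142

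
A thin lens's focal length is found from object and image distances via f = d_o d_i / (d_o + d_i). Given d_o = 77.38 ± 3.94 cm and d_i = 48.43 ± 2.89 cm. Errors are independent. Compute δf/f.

0.0416

∂f/∂d_o = (d_i/(d_o+d_i))² = 0.148;  ∂f/∂d_i = (d_o/(d_o+d_i))² = 0.378
δf = √((∂f/∂d_o · δd_o)² + (∂f/∂d_i · δd_i)²) = √(0.341 + 1.20) = 1.24 cm
f = 29.79 cm, so δf/f = 1.24/29.79 = 0.0416.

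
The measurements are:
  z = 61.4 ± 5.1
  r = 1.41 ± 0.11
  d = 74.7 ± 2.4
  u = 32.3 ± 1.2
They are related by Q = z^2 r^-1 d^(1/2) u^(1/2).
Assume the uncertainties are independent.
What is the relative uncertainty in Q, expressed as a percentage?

18.5%

Each factor contributes (exponent × relative error)² to (δQ/Q)²:
  (2·δz/z)² = (2×0.0831)² = 0.0276;  (-1·δr/r)² = (-1×0.0780)² = 0.00609;  (½·δd/d)² = (0.5×0.0321)² = 0.000258;  (½·δu/u)² = (0.5×0.0372)² = 0.000345
δQ/Q = √(0.0343) = 0.185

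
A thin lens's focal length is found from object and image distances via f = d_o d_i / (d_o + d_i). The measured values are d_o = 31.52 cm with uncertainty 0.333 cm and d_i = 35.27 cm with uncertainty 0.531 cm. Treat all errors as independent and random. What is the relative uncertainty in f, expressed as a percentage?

∂f/∂d_o = (d_i/(d_o+d_i))² = 0.279;  ∂f/∂d_i = (d_o/(d_o+d_i))² = 0.223
δf = √((∂f/∂d_o · δd_o)² + (∂f/∂d_i · δd_i)²) = √(0.00862 + 0.0140) = 0.150 cm
f = 16.64 cm, so δf/f = 0.150/16.64 = 0.00903.

0.903%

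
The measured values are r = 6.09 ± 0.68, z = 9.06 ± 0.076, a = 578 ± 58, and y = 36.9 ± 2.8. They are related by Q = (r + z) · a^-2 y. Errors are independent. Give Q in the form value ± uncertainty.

0.00167 ± 0.000367

Let u = r + z = 15.2. δu = √(δr² + δz²) = √(0.462 + 0.00578) = 0.684, so δu/u = 0.0452.
Q is then a monomial in u, a, y:
δQ/Q = √((δu/u)² + (-2·δa/a)² + (1·δy/y)²) = √(0.00204 + 0.0403 + 0.00576) = 0.219
Q = 0.00167, so δQ = 0.219 × 0.00167 = 0.000367.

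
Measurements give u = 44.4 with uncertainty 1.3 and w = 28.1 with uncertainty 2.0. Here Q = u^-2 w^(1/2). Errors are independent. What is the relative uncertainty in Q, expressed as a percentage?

6.85%

Since Q is a product/quotient, work with relative uncertainties:
  (-2·δu/u)² = (-2×0.0293)² = 0.00343;  (½·δw/w)² = (0.5×0.0712)² = 0.00127
δQ/Q = √(0.00470) = 0.0685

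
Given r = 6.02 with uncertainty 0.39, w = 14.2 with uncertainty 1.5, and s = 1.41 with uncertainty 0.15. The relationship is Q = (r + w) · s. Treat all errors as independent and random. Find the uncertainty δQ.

Let u = r + w = 20.2. δu = √(δr² + δw²) = √(0.152 + 2.25) = 1.55, so δu/u = 0.0767.
Q is then a monomial in u, s:
δQ/Q = √((δu/u)² + (1·δs/s)²) = √(0.00588 + 0.0113) = 0.131
Q = 28.5, so δQ = 0.131 × 28.5 = 3.74.

3.74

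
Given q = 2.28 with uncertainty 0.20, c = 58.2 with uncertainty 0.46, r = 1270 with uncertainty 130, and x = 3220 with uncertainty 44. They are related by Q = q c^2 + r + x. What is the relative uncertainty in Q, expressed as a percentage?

Let p = q·c^2 = 7720. δp/p = √((1·δq/q)² + (2·δc/c)²) = √(0.00769 + 0.000250) = 0.0891, so δp = 688.
Q = p + r + x: δQ = √(δp² + δr² + δx²) = √(4.74e+05 + 16900 + 1940) = 702
Q = 12200, so δQ/Q = 702/12200 = 0.0575.

5.75%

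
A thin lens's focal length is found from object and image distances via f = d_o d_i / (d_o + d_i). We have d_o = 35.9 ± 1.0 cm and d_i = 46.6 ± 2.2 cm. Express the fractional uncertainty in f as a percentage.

2.59%

∂f/∂d_o = (d_i/(d_o+d_i))² = 0.319;  ∂f/∂d_i = (d_o/(d_o+d_i))² = 0.189
δf = √((∂f/∂d_o · δd_o)² + (∂f/∂d_i · δd_i)²) = √(0.102 + 0.174) = 0.525 cm
f = 20.3 cm, so δf/f = 0.525/20.3 = 0.0259.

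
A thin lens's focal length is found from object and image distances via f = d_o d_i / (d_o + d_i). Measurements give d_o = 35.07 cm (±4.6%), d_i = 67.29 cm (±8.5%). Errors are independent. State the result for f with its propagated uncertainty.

23.05 ± 0.968 cm

∂f/∂d_o = (d_i/(d_o+d_i))² = 0.432;  ∂f/∂d_i = (d_o/(d_o+d_i))² = 0.117
δf = √((∂f/∂d_o · δd_o)² + (∂f/∂d_i · δd_i)²) = √(0.486 + 0.451) = 0.968 cm
f = 23.05 cm.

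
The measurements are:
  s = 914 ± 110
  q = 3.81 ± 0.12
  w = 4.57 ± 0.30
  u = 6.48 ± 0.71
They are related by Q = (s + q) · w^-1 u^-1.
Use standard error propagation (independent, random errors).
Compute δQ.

5.43

Let h = s + q = 918. δh = √(δs² + δq²) = √(12100 + 0.0144) = 110, so δh/h = 0.120.
Q is then a monomial in h, w, u:
δQ/Q = √((δh/h)² + (-1·δw/w)² + (-1·δu/u)²) = √(0.0144 + 0.00431 + 0.0120) = 0.175
Q = 31.0, so δQ = 0.175 × 31.0 = 5.43.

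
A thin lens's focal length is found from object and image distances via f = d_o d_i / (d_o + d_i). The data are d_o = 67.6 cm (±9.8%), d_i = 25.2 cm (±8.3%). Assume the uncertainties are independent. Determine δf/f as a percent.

∂f/∂d_o = (d_i/(d_o+d_i))² = 0.0737;  ∂f/∂d_i = (d_o/(d_o+d_i))² = 0.531
δf = √((∂f/∂d_o · δd_o)² + (∂f/∂d_i · δd_i)²) = √(0.239 + 1.23) = 1.21 cm
f = 18.4 cm, so δf/f = 1.21/18.4 = 0.0661.

6.61%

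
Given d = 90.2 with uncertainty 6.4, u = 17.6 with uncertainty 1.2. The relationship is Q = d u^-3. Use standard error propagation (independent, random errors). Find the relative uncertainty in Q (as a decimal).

0.217

Each factor contributes (exponent × relative error)² to (δQ/Q)²:
  (1·δd/d)² = (1×0.0710)² = 0.00503;  (-3·δu/u)² = (-3×0.0682)² = 0.0418
δQ/Q = √(0.0469) = 0.217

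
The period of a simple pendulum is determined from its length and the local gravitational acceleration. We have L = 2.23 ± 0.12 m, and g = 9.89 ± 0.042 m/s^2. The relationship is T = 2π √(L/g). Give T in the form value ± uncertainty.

2.98 ± 0.0805 s

Each factor contributes (exponent × relative error)² to (δT/T)²:
  (½·δL/L)² = (0.5×0.0538)² = 0.000724;  (−½·δg/g)² = (-0.5×0.00425)² = 4.51e-06
δT/T = √(0.000728) = 0.0270
T = 2.98 s, so δT = 0.0270 × 2.98 = 0.0805 s.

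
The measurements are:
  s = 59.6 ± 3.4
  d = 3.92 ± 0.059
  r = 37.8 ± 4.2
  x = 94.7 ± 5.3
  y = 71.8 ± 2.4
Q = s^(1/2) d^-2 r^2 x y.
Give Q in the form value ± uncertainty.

(4.88 ± 1.15) × 10^6

Each factor contributes (exponent × relative error)² to (δQ/Q)²:
  (½·δs/s)² = (0.5×0.0570)² = 0.000814;  (-2·δd/d)² = (-2×0.0151)² = 0.000906;  (2·δr/r)² = (2×0.111)² = 0.0494;  (1·δx/x)² = (1×0.0560)² = 0.00313;  (1·δy/y)² = (1×0.0334)² = 0.00112
δQ/Q = √(0.0554) = 0.235
Q = 4.88e+06, so δQ = 0.235 × 4.88e+06 = 1.15e+06.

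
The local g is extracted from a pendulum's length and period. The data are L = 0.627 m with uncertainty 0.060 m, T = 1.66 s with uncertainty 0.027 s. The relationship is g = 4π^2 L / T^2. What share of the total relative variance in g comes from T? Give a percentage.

(δg/g)² = (1·δL/L)² + (-2·δT/T)²
  L term: (1×0.0957)² = 0.00916
  T term: (-2×0.0163)² = 0.00106
Total = 0.0102. Share from T = 0.00106/0.0102 = 0.104.

10.4%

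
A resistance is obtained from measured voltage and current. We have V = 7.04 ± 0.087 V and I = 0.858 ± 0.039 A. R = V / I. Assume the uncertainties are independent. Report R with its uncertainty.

8.21 ± 0.386 Ω

For a monomial R ∝ V, I^-1, fractional errors add in quadrature:
  (1·δV/V)² = (1×0.0124)² = 0.000153;  (-1·δI/I)² = (-1×0.0455)² = 0.00207
δR/R = √(0.00222) = 0.0471
R = 8.21 Ω, so δR = 0.0471 × 8.21 = 0.386 Ω.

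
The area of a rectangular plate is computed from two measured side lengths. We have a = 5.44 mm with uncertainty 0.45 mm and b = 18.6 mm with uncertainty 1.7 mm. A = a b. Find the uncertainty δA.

Each factor contributes (exponent × relative error)² to (δA/A)²:
  (1·δa/a)² = (1×0.0827)² = 0.00684;  (1·δb/b)² = (1×0.0914)² = 0.00835
δA/A = √(0.0152) = 0.123
A = 101 mm^2, so δA = 0.123 × 101 = 12.5 mm^2.

12.5 mm^2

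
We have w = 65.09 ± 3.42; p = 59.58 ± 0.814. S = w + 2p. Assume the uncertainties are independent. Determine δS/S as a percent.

For a sum/difference, combine absolute errors in quadrature:
  (δw)² = 11.7;  (2·δp)² = 2.65
δS = √(14.3) = 3.79
S = 184.2, so δS/S = 3.79/184.2 = 0.0206.

2.06%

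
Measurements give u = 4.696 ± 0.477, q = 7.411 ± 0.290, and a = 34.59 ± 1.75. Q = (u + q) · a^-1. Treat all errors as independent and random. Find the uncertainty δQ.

0.0240

Let w = u + q = 12.11. δw = √(δu² + δq²) = √(0.228 + 0.0841) = 0.558, so δw/w = 0.0461.
Q is then a monomial in w, a:
δQ/Q = √((δw/w)² + (-1·δa/a)²) = √(0.00213 + 0.00256) = 0.0685
Q = 0.3500, so δQ = 0.0685 × 0.3500 = 0.0240.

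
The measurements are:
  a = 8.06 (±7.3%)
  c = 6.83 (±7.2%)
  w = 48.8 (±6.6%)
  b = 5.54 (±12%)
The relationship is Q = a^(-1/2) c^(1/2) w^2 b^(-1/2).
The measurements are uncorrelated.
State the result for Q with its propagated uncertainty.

931 ± 143

Each factor contributes (exponent × relative error)² to (δQ/Q)²:
  (−½·δa/a)² = (-0.5×0.0730)² = 0.00133;  (½·δc/c)² = (0.5×0.0720)² = 0.00130;  (2·δw/w)² = (2×0.0660)² = 0.0174;  (−½·δb/b)² = (-0.5×0.120)² = 0.00360
δQ/Q = √(0.0237) = 0.154
Q = 931, so δQ = 0.154 × 931 = 143.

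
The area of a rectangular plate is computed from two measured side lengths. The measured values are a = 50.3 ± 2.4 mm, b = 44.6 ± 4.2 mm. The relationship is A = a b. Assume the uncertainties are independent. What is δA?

237 mm^2

A is a product of powers, so relative uncertainties combine in quadrature:
  (1·δa/a)² = (1×0.0477)² = 0.00228;  (1·δb/b)² = (1×0.0942)² = 0.00887
δA/A = √(0.0111) = 0.106
A = 2240 mm^2, so δA = 0.106 × 2240 = 237 mm^2.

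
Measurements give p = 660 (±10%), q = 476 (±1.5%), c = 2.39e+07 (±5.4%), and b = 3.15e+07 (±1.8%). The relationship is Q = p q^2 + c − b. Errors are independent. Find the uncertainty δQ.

1.57e+07

Let w = p·q^2 = 1.5e+08. δw/w = √((1·δp/p)² + (2·δq/q)²) = √(0.0100 + 0.000900) = 0.104, so δw = 1.56e+07.
Q = w + c − b: δQ = √(δw² + δc² + δb²) = √(2.44e+14 + 1.67e+12 + 3.21e+11) = 1.57e+07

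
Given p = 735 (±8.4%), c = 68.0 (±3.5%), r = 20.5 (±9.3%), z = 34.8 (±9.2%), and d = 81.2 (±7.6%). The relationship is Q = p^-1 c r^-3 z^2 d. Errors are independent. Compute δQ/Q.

0.355

For a monomial Q ∝ p^-1, c, r^-3, z^2, d, fractional errors add in quadrature:
  (-1·δp/p)² = (-1×0.0840)² = 0.00706;  (1·δc/c)² = (1×0.0350)² = 0.00123;  (-3·δr/r)² = (-3×0.0930)² = 0.0778;  (2·δz/z)² = (2×0.0920)² = 0.0339;  (1·δd/d)² = (1×0.0760)² = 0.00578
δQ/Q = √(0.126) = 0.355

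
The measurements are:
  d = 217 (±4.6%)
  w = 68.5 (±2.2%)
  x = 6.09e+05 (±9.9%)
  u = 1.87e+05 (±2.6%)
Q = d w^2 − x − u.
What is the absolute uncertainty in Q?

88700

Let p = d·w^2 = 1.02e+06. δp/p = √((1·δd/d)² + (2·δw/w)²) = √(0.00212 + 0.00194) = 0.0637, so δp = 64800.
Q = p − x − u: δQ = √(δp² + δx² + δu²) = √(4.2e+09 + 3.64e+09 + 2.36e+07) = 88700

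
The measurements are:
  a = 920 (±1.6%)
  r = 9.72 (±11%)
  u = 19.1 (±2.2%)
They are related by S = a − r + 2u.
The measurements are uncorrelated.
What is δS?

14.8

Absolute uncertainties add in quadrature for a linear combination:
  (δa)² = 217;  (δr)² = 1.14;  (2·δu)² = 0.706
δS = √(219) = 14.8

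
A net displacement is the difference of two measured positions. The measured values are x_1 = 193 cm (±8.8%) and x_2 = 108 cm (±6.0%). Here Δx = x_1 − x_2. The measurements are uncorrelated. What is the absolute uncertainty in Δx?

Each term contributes (cᵢ δxᵢ)² to (δΔx)²:
  (δx_1)² = 288;  (δx_2)² = 42.0
δΔx = √(330) = 18.2 cm

18.2 cm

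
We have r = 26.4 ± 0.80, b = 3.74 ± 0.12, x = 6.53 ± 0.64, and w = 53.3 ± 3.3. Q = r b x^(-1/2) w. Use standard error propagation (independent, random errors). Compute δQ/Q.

0.0905

Each factor contributes (exponent × relative error)² to (δQ/Q)²:
  (1·δr/r)² = (1×0.0303)² = 0.000918;  (1·δb/b)² = (1×0.0321)² = 0.00103;  (−½·δx/x)² = (-0.5×0.0980)² = 0.00240;  (1·δw/w)² = (1×0.0619)² = 0.00383
δQ/Q = √(0.00818) = 0.0905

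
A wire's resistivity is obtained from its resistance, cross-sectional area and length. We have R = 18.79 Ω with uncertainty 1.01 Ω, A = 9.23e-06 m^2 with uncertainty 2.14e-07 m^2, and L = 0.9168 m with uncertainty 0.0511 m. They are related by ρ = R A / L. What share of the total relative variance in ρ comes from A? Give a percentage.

8.23%

(δρ/ρ)² = (1·δR/R)² + (1·δA/A)² + (-1·δL/L)²
  R term: (1×0.0538)² = 0.00289
  A term: (1×0.0232)² = 0.000538
  L term: (-1×0.0557)² = 0.00311
Total = 0.00653. Share from A = 0.000538/0.00653 = 0.0823.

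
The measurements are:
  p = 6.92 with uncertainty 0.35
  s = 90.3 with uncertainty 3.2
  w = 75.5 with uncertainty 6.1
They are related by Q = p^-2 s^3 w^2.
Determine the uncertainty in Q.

1.91e+07

Q is a product of powers, so relative uncertainties combine in quadrature:
  (-2·δp/p)² = (-2×0.0506)² = 0.0102;  (3·δs/s)² = (3×0.0354)² = 0.0113;  (2·δw/w)² = (2×0.0808)² = 0.0261
δQ/Q = √(0.0476) = 0.218
Q = 8.76e+07, so δQ = 0.218 × 8.76e+07 = 1.91e+07.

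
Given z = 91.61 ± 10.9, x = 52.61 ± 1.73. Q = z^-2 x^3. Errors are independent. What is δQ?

Each factor contributes (exponent × relative error)² to (δQ/Q)²:
  (-2·δz/z)² = (-2×0.119)² = 0.0566;  (3·δx/x)² = (3×0.0329)² = 0.00973
δQ/Q = √(0.0664) = 0.258
Q = 17.35, so δQ = 0.258 × 17.35 = 4.47.

4.47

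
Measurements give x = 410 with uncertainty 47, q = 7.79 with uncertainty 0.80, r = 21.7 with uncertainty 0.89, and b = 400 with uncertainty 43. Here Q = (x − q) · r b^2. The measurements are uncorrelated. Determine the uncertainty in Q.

3.46e+08

Let u = x − q = 402. δu = √(δx² + δq²) = √(2210 + 0.640) = 47.0, so δu/u = 0.117.
Q is then a monomial in u, r, b:
δQ/Q = √((δu/u)² + (1·δr/r)² + (2·δb/b)²) = √(0.0137 + 0.00168 + 0.0462) = 0.248
Q = 1.4e+09, so δQ = 0.248 × 1.4e+09 = 3.46e+08.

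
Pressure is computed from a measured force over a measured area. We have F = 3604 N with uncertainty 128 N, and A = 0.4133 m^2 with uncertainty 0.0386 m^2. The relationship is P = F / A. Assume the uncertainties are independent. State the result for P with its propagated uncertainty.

8720 ± 871 Pa

For a monomial P ∝ F, A^-1, fractional errors add in quadrature:
  (1·δF/F)² = (1×0.0355)² = 0.00126;  (-1·δA/A)² = (-1×0.0934)² = 0.00872
δP/P = √(0.00998) = 0.0999
P = 8720 Pa, so δP = 0.0999 × 8720 = 871 Pa.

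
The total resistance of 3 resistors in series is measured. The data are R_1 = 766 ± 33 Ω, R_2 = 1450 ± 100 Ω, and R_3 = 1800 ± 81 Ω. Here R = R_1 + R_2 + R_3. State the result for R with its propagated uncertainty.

4020 ± 133 Ω

Each term contributes (cᵢ δxᵢ)² to (δR)²:
  (δR_1)² = 1090;  (δR_2)² = 10000;  (δR_3)² = 6560
δR = √(17600) = 133 Ω
R = 4020 Ω.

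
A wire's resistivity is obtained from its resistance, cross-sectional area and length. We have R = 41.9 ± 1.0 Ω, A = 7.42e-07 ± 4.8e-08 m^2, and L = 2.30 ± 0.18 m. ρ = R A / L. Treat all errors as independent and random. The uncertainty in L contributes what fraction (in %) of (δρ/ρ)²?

(δρ/ρ)² = (1·δR/R)² + (1·δA/A)² + (-1·δL/L)²
  R term: (1×0.0239)² = 0.000570
  A term: (1×0.0647)² = 0.00418
  L term: (-1×0.0783)² = 0.00612
Total = 0.0109. Share from L = 0.00612/0.0109 = 0.563.

56.3%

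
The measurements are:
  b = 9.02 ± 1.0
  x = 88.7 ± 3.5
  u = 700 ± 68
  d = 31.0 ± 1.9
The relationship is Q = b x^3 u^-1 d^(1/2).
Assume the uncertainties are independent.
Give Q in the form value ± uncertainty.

50100 ± 9590

For a monomial Q ∝ b, x^3, u^-1, d^(1/2), fractional errors add in quadrature:
  (1·δb/b)² = (1×0.111)² = 0.0123;  (3·δx/x)² = (3×0.0395)² = 0.0140;  (-1·δu/u)² = (-1×0.0971)² = 0.00944;  (½·δd/d)² = (0.5×0.0613)² = 0.000939
δQ/Q = √(0.0367) = 0.192
Q = 50100, so δQ = 0.192 × 50100 = 9590.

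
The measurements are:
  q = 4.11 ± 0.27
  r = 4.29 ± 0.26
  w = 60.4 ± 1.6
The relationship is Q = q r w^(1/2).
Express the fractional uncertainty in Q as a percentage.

9.04%

Relative error in a monomial: (δQ/Q)² = Σ (nᵢ · δxᵢ/xᵢ)².
  (1·δq/q)² = (1×0.0657)² = 0.00432;  (1·δr/r)² = (1×0.0606)² = 0.00367;  (½·δw/w)² = (0.5×0.0265)² = 0.000175
δQ/Q = √(0.00816) = 0.0904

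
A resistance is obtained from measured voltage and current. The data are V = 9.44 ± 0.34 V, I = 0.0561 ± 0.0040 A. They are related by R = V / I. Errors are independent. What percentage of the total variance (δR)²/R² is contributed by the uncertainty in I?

(δR/R)² = (1·δV/V)² + (-1·δI/I)²
  V term: (1×0.0360)² = 0.00130
  I term: (-1×0.0713)² = 0.00508
Total = 0.00638. Share from I = 0.00508/0.00638 = 0.797.

79.7%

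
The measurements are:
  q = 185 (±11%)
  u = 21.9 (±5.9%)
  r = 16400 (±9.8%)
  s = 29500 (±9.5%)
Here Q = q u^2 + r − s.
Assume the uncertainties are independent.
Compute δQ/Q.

0.194

Let p = q·u^2 = 88700. δp/p = √((1·δq/q)² + (2·δu/u)²) = √(0.0121 + 0.0139) = 0.161, so δp = 14300.
Q = p + r − s: δQ = √(δp² + δr² + δs²) = √(2.05e+08 + 2.58e+06 + 7.85e+06) = 14700
Q = 75600, so δQ/Q = 14700/75600 = 0.194.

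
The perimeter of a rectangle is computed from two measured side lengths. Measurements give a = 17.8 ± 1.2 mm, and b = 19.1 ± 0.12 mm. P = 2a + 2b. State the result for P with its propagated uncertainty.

P is a linear combination, so absolute uncertainties add in quadrature:
  (2·δa)² = 5.76;  (2·δb)² = 0.0576
δP = √(5.82) = 2.41 mm
P = 73.8 mm.

73.8 ± 2.41 mm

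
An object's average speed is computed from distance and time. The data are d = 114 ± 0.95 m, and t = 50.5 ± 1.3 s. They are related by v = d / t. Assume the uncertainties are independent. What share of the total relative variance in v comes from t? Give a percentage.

90.5%

(δv/v)² = (1·δd/d)² + (-1·δt/t)²
  d term: (1×0.00833)² = 6.94e-05
  t term: (-1×0.0257)² = 0.000663
Total = 0.000732. Share from t = 0.000663/0.000732 = 0.905.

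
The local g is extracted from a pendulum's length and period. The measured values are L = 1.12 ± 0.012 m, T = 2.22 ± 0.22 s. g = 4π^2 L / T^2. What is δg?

g is a product of powers, so relative uncertainties combine in quadrature:
  (1·δL/L)² = (1×0.0107)² = 0.000115;  (-2·δT/T)² = (-2×0.0991)² = 0.0393
δg/g = √(0.0394) = 0.198
g = 8.97 m/s^2, so δg = 0.198 × 8.97 = 1.78 m/s^2.

1.78 m/s^2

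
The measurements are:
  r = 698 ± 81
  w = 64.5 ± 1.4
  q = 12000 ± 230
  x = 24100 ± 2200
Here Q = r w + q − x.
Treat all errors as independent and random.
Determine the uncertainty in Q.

5760

Let p = r·w = 45000. δp/p = √((1·δr/r)² + (1·δw/w)²) = √(0.0135 + 0.000471) = 0.118, so δp = 5320.
Q = p + q − x: δQ = √(δp² + δq² + δx²) = √(2.83e+07 + 52900 + 4.84e+06) = 5760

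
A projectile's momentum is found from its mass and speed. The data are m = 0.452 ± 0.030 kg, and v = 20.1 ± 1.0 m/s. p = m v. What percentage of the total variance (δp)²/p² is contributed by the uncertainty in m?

64.0%

(δp/p)² = (1·δm/m)² + (1·δv/v)²
  m term: (1×0.0664)² = 0.00441
  v term: (1×0.0498)² = 0.00248
Total = 0.00688. Share from m = 0.00441/0.00688 = 0.640.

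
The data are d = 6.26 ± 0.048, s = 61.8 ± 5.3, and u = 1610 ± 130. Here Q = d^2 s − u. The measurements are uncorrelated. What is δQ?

Let p = d^2·s = 2420. δp/p = √((2·δd/d)² + (1·δs/s)²) = √(0.000235 + 0.00735) = 0.0871, so δp = 211.
Q = p − u: δQ = √(δp² + δu²) = √(44500 + 16900) = 248

248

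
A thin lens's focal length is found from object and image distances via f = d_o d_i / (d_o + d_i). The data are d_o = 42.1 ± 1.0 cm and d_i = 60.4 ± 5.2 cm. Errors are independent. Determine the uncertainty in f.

0.943 cm

∂f/∂d_o = (d_i/(d_o+d_i))² = 0.347;  ∂f/∂d_i = (d_o/(d_o+d_i))² = 0.169
δf = √((∂f/∂d_o · δd_o)² + (∂f/∂d_i · δd_i)²) = √(0.121 + 0.770) = 0.943 cm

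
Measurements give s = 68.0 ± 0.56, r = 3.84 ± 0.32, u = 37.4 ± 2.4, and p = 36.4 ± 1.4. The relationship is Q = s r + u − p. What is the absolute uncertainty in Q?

22.0

Let w = s·r = 261. δw/w = √((1·δs/s)² + (1·δr/r)²) = √(6.78e-05 + 0.00694) = 0.0837, so δw = 21.9.
Q = w + u − p: δQ = √(δw² + δu² + δp²) = √(478 + 5.76 + 1.96) = 22.0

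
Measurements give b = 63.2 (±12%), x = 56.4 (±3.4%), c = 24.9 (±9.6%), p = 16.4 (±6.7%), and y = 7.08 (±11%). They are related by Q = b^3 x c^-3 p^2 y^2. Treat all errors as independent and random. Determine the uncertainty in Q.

6.58e+06

For a monomial Q ∝ b^3, x, c^-3, p^2, y^2, fractional errors add in quadrature:
  (3·δb/b)² = (3×0.120)² = 0.130;  (1·δx/x)² = (1×0.0340)² = 0.00116;  (-3·δc/c)² = (-3×0.0960)² = 0.0829;  (2·δp/p)² = (2×0.0670)² = 0.0180;  (2·δy/y)² = (2×0.110)² = 0.0484
δQ/Q = √(0.280) = 0.529
Q = 1.24e+07, so δQ = 0.529 × 1.24e+07 = 6.58e+06.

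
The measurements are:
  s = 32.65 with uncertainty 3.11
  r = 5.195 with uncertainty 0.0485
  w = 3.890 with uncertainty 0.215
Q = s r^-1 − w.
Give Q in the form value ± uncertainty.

2.395 ± 0.639

Let p = s·r^-1 = 6.285. δp/p = √((1·δs/s)² + (-1·δr/r)²) = √(0.00907 + 8.72e-05) = 0.0957, so δp = 0.602.
Q = p − w: δQ = √(δp² + δw²) = √(0.362 + 0.0462) = 0.639
Q = 2.395.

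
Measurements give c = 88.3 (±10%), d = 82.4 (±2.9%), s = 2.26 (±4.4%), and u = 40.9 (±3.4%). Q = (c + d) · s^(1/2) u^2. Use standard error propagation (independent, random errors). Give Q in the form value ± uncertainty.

Let w = c + d = 171. δw = √(δc² + δd²) = √(78.0 + 5.71) = 9.15, so δw/w = 0.0536.
Q is then a monomial in w, s, u:
δQ/Q = √((δw/w)² + (½·δs/s)² + (2·δu/u)²) = √(0.00287 + 0.000484 + 0.00462) = 0.0893
Q = 4.29e+05, so δQ = 0.0893 × 4.29e+05 = 38300.

(4.29 ± 0.383) × 10^5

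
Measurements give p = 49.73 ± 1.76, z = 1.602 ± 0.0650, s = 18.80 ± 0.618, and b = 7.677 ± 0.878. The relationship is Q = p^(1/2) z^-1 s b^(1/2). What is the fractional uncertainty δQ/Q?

0.0794

Products/powers → add relative errors in quadrature, weighted by exponent:
  (½·δp/p)² = (0.5×0.0354)² = 0.000313;  (-1·δz/z)² = (-1×0.0406)² = 0.00165;  (1·δs/s)² = (1×0.0329)² = 0.00108;  (½·δb/b)² = (0.5×0.114)² = 0.00327
δQ/Q = √(0.00631) = 0.0794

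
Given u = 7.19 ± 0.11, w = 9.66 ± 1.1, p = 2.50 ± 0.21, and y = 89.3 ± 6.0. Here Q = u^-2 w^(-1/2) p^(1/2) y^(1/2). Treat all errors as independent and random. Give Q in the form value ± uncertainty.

0.0930 ± 0.00782

Q is a product of powers, so relative uncertainties combine in quadrature:
  (-2·δu/u)² = (-2×0.0153)² = 0.000936;  (−½·δw/w)² = (-0.5×0.114)² = 0.00324;  (½·δp/p)² = (0.5×0.0840)² = 0.00176;  (½·δy/y)² = (0.5×0.0672)² = 0.00113
δQ/Q = √(0.00707) = 0.0841
Q = 0.0930, so δQ = 0.0841 × 0.0930 = 0.00782.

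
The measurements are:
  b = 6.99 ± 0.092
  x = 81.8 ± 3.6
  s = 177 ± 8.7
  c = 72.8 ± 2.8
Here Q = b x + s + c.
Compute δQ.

Let p = b·x = 572. δp/p = √((1·δb/b)² + (1·δx/x)²) = √(0.000173 + 0.00194) = 0.0459, so δp = 26.3.
Q = p + s + c: δQ = √(δp² + δs² + δc²) = √(690 + 75.7 + 7.84) = 27.8

27.8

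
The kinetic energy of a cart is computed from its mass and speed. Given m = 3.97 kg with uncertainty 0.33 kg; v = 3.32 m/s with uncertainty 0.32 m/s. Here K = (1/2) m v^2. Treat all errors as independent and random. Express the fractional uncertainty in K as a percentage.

21.0%

Products/powers → add relative errors in quadrature, weighted by exponent:
  (1·δm/m)² = (1×0.0831)² = 0.00691;  (2·δv/v)² = (2×0.0964)² = 0.0372
δK/K = √(0.0441) = 0.210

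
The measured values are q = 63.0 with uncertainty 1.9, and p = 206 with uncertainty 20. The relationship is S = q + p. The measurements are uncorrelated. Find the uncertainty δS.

Each term contributes (cᵢ δxᵢ)² to (δS)²:
  (δq)² = 3.61;  (δp)² = 400
δS = √(404) = 20.1

20.1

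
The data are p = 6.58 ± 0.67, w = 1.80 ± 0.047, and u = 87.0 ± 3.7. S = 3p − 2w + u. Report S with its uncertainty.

For a sum/difference, combine absolute errors in quadrature:
  (3·δp)² = 4.04;  (2·δw)² = 0.00884;  (δu)² = 13.7
δS = √(17.7) = 4.21
S = 103.

103 ± 4.21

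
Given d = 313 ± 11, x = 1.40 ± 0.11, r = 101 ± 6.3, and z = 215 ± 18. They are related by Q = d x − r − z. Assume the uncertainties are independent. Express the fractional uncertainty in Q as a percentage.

34.6%

Let p = d·x = 438. δp/p = √((1·δd/d)² + (1·δx/x)²) = √(0.00124 + 0.00617) = 0.0861, so δp = 37.7.
Q = p − r − z: δQ = √(δp² + δr² + δz²) = √(1420 + 39.7 + 324) = 42.3
Q = 122, so δQ/Q = 42.3/122 = 0.346.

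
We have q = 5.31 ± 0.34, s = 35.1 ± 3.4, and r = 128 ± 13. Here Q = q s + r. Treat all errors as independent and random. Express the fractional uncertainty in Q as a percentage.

8.03%

Let p = q·s = 186. δp/p = √((1·δq/q)² + (1·δs/s)²) = √(0.00410 + 0.00938) = 0.116, so δp = 21.6.
Q = p + r: δQ = √(δp² + δr²) = √(468 + 169) = 25.2
Q = 314, so δQ/Q = 25.2/314 = 0.0803.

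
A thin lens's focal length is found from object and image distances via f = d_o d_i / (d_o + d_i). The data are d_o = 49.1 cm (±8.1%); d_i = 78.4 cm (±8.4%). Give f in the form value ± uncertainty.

∂f/∂d_o = (d_i/(d_o+d_i))² = 0.378;  ∂f/∂d_i = (d_o/(d_o+d_i))² = 0.148
δf = √((∂f/∂d_o · δd_o)² + (∂f/∂d_i · δd_i)²) = √(2.26 + 0.954) = 1.79 cm
f = 30.2 cm.

30.2 ± 1.79 cm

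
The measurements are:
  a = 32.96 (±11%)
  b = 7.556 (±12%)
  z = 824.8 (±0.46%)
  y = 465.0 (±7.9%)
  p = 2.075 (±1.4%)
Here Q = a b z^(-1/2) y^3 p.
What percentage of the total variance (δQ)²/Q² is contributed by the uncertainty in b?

(δQ/Q)² = (1·δa/a)² + (1·δb/b)² + (−½·δz/z)² + (3·δy/y)² + (1·δp/p)²
  a term: (1×0.110)² = 0.0121
  b term: (1×0.120)² = 0.0144
  z term: (-0.5×0.00460)² = 5.29e-06
  y term: (3×0.0790)² = 0.0562
  p term: (1×0.0140)² = 0.000196
Total = 0.0829. Share from b = 0.0144/0.0829 = 0.174.

17.4%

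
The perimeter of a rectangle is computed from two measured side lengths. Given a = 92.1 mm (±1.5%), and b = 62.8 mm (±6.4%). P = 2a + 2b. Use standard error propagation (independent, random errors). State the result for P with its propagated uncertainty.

310 ± 8.50 mm

Absolute uncertainties add in quadrature for a linear combination:
  (2·δa)² = 7.63;  (2·δb)² = 64.6
δP = √(72.3) = 8.50 mm
P = 310 mm.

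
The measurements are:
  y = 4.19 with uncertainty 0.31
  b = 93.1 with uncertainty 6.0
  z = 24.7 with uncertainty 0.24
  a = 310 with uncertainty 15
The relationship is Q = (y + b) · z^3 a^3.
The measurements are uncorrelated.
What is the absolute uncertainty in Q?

7.01e+12

Let u = y + b = 97.3. δu = √(δy² + δb²) = √(0.0961 + 36.0) = 6.01, so δu/u = 0.0618.
Q is then a monomial in u, z, a:
δQ/Q = √((δu/u)² + (3·δz/z)² + (3·δa/a)²) = √(0.00381 + 0.000850 + 0.0211) = 0.160
Q = 4.37e+13, so δQ = 0.160 × 4.37e+13 = 7.01e+12.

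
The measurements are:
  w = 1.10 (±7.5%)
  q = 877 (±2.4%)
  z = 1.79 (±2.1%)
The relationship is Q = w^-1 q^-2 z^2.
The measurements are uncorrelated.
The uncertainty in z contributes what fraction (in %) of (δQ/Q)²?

18.2%

(δQ/Q)² = (-1·δw/w)² + (-2·δq/q)² + (2·δz/z)²
  w term: (-1×0.0750)² = 0.00562
  q term: (-2×0.0240)² = 0.00230
  z term: (2×0.0210)² = 0.00176
Total = 0.00969. Share from z = 0.00176/0.00969 = 0.182.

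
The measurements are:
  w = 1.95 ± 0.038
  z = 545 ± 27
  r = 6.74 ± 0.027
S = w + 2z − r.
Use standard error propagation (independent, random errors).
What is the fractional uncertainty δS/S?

S is a linear combination, so absolute uncertainties add in quadrature:
  (δw)² = 0.00144;  (2·δz)² = 2920;  (δr)² = 0.000729
δS = √(2920) = 54.0
S = 1090, so δS/S = 54.0/1090 = 0.0498.

0.0498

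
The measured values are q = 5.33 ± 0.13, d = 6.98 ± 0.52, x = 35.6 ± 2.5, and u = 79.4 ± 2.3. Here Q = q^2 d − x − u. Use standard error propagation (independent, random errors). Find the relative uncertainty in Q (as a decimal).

0.216

Let p = q^2·d = 198. δp/p = √((2·δq/q)² + (1·δd/d)²) = √(0.00238 + 0.00555) = 0.0890, so δp = 17.7.
Q = p − x − u: δQ = √(δp² + δx² + δu²) = √(312 + 6.25 + 5.29) = 18.0
Q = 83.3, so δQ/Q = 18.0/83.3 = 0.216.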